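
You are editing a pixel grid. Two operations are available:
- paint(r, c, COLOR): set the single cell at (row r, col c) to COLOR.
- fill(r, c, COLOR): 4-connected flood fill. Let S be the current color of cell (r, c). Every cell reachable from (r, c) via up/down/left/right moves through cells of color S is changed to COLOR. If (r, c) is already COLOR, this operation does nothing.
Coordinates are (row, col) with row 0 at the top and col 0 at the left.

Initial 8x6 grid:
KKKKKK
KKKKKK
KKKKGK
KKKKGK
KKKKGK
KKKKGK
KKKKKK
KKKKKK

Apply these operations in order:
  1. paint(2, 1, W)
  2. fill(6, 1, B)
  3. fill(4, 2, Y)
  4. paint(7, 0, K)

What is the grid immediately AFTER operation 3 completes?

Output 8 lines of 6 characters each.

After op 1 paint(2,1,W):
KKKKKK
KKKKKK
KWKKGK
KKKKGK
KKKKGK
KKKKGK
KKKKKK
KKKKKK
After op 2 fill(6,1,B) [43 cells changed]:
BBBBBB
BBBBBB
BWBBGB
BBBBGB
BBBBGB
BBBBGB
BBBBBB
BBBBBB
After op 3 fill(4,2,Y) [43 cells changed]:
YYYYYY
YYYYYY
YWYYGY
YYYYGY
YYYYGY
YYYYGY
YYYYYY
YYYYYY

Answer: YYYYYY
YYYYYY
YWYYGY
YYYYGY
YYYYGY
YYYYGY
YYYYYY
YYYYYY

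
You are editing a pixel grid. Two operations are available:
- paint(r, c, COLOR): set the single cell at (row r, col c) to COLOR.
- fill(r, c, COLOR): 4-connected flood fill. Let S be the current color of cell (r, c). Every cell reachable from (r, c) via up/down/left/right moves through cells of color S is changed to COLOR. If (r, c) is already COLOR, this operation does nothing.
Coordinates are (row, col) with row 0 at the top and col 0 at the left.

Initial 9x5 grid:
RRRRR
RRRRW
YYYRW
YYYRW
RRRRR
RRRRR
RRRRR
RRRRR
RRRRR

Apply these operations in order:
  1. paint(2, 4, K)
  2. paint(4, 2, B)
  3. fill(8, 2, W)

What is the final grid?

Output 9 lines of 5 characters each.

After op 1 paint(2,4,K):
RRRRR
RRRRW
YYYRK
YYYRW
RRRRR
RRRRR
RRRRR
RRRRR
RRRRR
After op 2 paint(4,2,B):
RRRRR
RRRRW
YYYRK
YYYRW
RRBRR
RRRRR
RRRRR
RRRRR
RRRRR
After op 3 fill(8,2,W) [35 cells changed]:
WWWWW
WWWWW
YYYWK
YYYWW
WWBWW
WWWWW
WWWWW
WWWWW
WWWWW

Answer: WWWWW
WWWWW
YYYWK
YYYWW
WWBWW
WWWWW
WWWWW
WWWWW
WWWWW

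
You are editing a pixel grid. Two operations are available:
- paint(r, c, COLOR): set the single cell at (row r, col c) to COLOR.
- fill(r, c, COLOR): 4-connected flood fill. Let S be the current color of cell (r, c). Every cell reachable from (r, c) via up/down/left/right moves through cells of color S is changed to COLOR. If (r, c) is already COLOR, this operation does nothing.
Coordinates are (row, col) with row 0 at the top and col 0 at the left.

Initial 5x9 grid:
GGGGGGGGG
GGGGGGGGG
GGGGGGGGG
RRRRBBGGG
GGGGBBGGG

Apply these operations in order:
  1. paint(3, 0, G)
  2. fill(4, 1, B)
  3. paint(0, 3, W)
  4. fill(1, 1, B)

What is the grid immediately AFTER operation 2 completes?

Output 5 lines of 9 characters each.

After op 1 paint(3,0,G):
GGGGGGGGG
GGGGGGGGG
GGGGGGGGG
GRRRBBGGG
GGGGBBGGG
After op 2 fill(4,1,B) [38 cells changed]:
BBBBBBBBB
BBBBBBBBB
BBBBBBBBB
BRRRBBBBB
BBBBBBBBB

Answer: BBBBBBBBB
BBBBBBBBB
BBBBBBBBB
BRRRBBBBB
BBBBBBBBB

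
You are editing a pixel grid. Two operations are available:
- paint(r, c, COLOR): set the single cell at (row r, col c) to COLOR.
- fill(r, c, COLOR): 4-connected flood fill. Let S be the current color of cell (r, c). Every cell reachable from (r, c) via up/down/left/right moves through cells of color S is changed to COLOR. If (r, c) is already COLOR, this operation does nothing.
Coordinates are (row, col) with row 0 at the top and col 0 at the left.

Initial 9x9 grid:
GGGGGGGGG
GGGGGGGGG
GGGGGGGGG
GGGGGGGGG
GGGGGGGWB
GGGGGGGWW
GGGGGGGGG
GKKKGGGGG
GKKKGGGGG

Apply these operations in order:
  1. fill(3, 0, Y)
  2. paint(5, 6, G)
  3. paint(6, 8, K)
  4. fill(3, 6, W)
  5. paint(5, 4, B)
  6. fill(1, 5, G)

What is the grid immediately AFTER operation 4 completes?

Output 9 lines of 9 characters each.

Answer: WWWWWWWWW
WWWWWWWWW
WWWWWWWWW
WWWWWWWWW
WWWWWWWWB
WWWWWWGWW
WWWWWWWWK
WKKKWWWWW
WKKKWWWWW

Derivation:
After op 1 fill(3,0,Y) [71 cells changed]:
YYYYYYYYY
YYYYYYYYY
YYYYYYYYY
YYYYYYYYY
YYYYYYYWB
YYYYYYYWW
YYYYYYYYY
YKKKYYYYY
YKKKYYYYY
After op 2 paint(5,6,G):
YYYYYYYYY
YYYYYYYYY
YYYYYYYYY
YYYYYYYYY
YYYYYYYWB
YYYYYYGWW
YYYYYYYYY
YKKKYYYYY
YKKKYYYYY
After op 3 paint(6,8,K):
YYYYYYYYY
YYYYYYYYY
YYYYYYYYY
YYYYYYYYY
YYYYYYYWB
YYYYYYGWW
YYYYYYYYK
YKKKYYYYY
YKKKYYYYY
After op 4 fill(3,6,W) [69 cells changed]:
WWWWWWWWW
WWWWWWWWW
WWWWWWWWW
WWWWWWWWW
WWWWWWWWB
WWWWWWGWW
WWWWWWWWK
WKKKWWWWW
WKKKWWWWW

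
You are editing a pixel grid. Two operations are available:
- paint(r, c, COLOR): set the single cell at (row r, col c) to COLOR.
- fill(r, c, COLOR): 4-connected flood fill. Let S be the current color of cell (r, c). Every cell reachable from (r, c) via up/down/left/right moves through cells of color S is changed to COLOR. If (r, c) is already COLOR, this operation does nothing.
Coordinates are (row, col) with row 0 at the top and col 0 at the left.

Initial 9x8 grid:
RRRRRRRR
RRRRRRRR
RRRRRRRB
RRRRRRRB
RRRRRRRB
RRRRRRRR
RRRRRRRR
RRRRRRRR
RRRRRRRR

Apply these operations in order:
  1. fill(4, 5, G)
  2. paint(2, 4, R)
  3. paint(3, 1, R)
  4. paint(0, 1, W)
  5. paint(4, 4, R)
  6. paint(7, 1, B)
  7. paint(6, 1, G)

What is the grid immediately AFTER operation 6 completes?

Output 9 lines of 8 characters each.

Answer: GWGGGGGG
GGGGGGGG
GGGGRGGB
GRGGGGGB
GGGGRGGB
GGGGGGGG
GGGGGGGG
GBGGGGGG
GGGGGGGG

Derivation:
After op 1 fill(4,5,G) [69 cells changed]:
GGGGGGGG
GGGGGGGG
GGGGGGGB
GGGGGGGB
GGGGGGGB
GGGGGGGG
GGGGGGGG
GGGGGGGG
GGGGGGGG
After op 2 paint(2,4,R):
GGGGGGGG
GGGGGGGG
GGGGRGGB
GGGGGGGB
GGGGGGGB
GGGGGGGG
GGGGGGGG
GGGGGGGG
GGGGGGGG
After op 3 paint(3,1,R):
GGGGGGGG
GGGGGGGG
GGGGRGGB
GRGGGGGB
GGGGGGGB
GGGGGGGG
GGGGGGGG
GGGGGGGG
GGGGGGGG
After op 4 paint(0,1,W):
GWGGGGGG
GGGGGGGG
GGGGRGGB
GRGGGGGB
GGGGGGGB
GGGGGGGG
GGGGGGGG
GGGGGGGG
GGGGGGGG
After op 5 paint(4,4,R):
GWGGGGGG
GGGGGGGG
GGGGRGGB
GRGGGGGB
GGGGRGGB
GGGGGGGG
GGGGGGGG
GGGGGGGG
GGGGGGGG
After op 6 paint(7,1,B):
GWGGGGGG
GGGGGGGG
GGGGRGGB
GRGGGGGB
GGGGRGGB
GGGGGGGG
GGGGGGGG
GBGGGGGG
GGGGGGGG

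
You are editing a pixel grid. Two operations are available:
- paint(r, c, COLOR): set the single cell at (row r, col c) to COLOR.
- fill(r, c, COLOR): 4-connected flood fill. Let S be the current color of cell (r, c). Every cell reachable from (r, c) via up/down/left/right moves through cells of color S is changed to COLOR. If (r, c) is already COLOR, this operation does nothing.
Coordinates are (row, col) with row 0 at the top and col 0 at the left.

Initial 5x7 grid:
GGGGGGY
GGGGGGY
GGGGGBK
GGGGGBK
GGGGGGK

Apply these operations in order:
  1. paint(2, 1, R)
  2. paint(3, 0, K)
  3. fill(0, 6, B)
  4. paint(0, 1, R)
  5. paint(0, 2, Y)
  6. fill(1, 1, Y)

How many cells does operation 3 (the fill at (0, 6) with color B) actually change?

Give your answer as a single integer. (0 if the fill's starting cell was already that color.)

After op 1 paint(2,1,R):
GGGGGGY
GGGGGGY
GRGGGBK
GGGGGBK
GGGGGGK
After op 2 paint(3,0,K):
GGGGGGY
GGGGGGY
GRGGGBK
KGGGGBK
GGGGGGK
After op 3 fill(0,6,B) [2 cells changed]:
GGGGGGB
GGGGGGB
GRGGGBK
KGGGGBK
GGGGGGK

Answer: 2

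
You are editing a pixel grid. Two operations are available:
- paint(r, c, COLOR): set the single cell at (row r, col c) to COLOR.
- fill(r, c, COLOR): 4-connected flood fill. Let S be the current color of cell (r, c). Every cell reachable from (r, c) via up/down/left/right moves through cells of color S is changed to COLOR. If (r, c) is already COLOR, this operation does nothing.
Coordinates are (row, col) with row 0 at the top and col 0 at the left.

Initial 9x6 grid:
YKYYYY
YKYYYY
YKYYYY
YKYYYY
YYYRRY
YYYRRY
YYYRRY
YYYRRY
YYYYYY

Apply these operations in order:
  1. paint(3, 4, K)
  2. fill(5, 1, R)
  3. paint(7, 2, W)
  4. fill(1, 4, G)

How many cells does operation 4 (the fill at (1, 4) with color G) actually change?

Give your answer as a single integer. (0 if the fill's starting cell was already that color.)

Answer: 48

Derivation:
After op 1 paint(3,4,K):
YKYYYY
YKYYYY
YKYYYY
YKYYKY
YYYRRY
YYYRRY
YYYRRY
YYYRRY
YYYYYY
After op 2 fill(5,1,R) [41 cells changed]:
RKRRRR
RKRRRR
RKRRRR
RKRRKR
RRRRRR
RRRRRR
RRRRRR
RRRRRR
RRRRRR
After op 3 paint(7,2,W):
RKRRRR
RKRRRR
RKRRRR
RKRRKR
RRRRRR
RRRRRR
RRRRRR
RRWRRR
RRRRRR
After op 4 fill(1,4,G) [48 cells changed]:
GKGGGG
GKGGGG
GKGGGG
GKGGKG
GGGGGG
GGGGGG
GGGGGG
GGWGGG
GGGGGG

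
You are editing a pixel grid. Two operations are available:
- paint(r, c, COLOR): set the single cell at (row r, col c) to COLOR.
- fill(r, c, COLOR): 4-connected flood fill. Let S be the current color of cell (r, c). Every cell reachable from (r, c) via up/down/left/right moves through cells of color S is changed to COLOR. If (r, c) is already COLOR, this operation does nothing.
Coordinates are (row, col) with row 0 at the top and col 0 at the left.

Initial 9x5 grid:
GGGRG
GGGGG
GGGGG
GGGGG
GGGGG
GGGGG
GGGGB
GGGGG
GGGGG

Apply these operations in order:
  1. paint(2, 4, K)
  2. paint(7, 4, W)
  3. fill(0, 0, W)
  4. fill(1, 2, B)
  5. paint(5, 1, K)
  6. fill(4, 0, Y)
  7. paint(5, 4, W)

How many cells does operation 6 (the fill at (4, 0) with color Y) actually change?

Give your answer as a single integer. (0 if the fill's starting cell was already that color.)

Answer: 42

Derivation:
After op 1 paint(2,4,K):
GGGRG
GGGGG
GGGGK
GGGGG
GGGGG
GGGGG
GGGGB
GGGGG
GGGGG
After op 2 paint(7,4,W):
GGGRG
GGGGG
GGGGK
GGGGG
GGGGG
GGGGG
GGGGB
GGGGW
GGGGG
After op 3 fill(0,0,W) [41 cells changed]:
WWWRW
WWWWW
WWWWK
WWWWW
WWWWW
WWWWW
WWWWB
WWWWW
WWWWW
After op 4 fill(1,2,B) [42 cells changed]:
BBBRB
BBBBB
BBBBK
BBBBB
BBBBB
BBBBB
BBBBB
BBBBB
BBBBB
After op 5 paint(5,1,K):
BBBRB
BBBBB
BBBBK
BBBBB
BBBBB
BKBBB
BBBBB
BBBBB
BBBBB
After op 6 fill(4,0,Y) [42 cells changed]:
YYYRY
YYYYY
YYYYK
YYYYY
YYYYY
YKYYY
YYYYY
YYYYY
YYYYY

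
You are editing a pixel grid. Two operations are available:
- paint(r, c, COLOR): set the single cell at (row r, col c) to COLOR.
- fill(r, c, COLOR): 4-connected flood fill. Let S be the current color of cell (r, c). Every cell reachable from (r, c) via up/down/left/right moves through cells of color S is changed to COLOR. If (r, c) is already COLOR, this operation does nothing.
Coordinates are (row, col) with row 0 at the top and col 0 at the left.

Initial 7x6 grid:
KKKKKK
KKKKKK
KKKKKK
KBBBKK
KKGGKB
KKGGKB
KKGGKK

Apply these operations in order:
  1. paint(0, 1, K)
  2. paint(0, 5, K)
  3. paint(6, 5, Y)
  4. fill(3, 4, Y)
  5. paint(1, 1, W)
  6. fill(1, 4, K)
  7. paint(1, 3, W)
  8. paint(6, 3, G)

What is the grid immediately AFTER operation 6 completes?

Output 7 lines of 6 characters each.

After op 1 paint(0,1,K):
KKKKKK
KKKKKK
KKKKKK
KBBBKK
KKGGKB
KKGGKB
KKGGKK
After op 2 paint(0,5,K):
KKKKKK
KKKKKK
KKKKKK
KBBBKK
KKGGKB
KKGGKB
KKGGKK
After op 3 paint(6,5,Y):
KKKKKK
KKKKKK
KKKKKK
KBBBKK
KKGGKB
KKGGKB
KKGGKY
After op 4 fill(3,4,Y) [30 cells changed]:
YYYYYY
YYYYYY
YYYYYY
YBBBYY
YYGGYB
YYGGYB
YYGGYY
After op 5 paint(1,1,W):
YYYYYY
YWYYYY
YYYYYY
YBBBYY
YYGGYB
YYGGYB
YYGGYY
After op 6 fill(1,4,K) [30 cells changed]:
KKKKKK
KWKKKK
KKKKKK
KBBBKK
KKGGKB
KKGGKB
KKGGKK

Answer: KKKKKK
KWKKKK
KKKKKK
KBBBKK
KKGGKB
KKGGKB
KKGGKK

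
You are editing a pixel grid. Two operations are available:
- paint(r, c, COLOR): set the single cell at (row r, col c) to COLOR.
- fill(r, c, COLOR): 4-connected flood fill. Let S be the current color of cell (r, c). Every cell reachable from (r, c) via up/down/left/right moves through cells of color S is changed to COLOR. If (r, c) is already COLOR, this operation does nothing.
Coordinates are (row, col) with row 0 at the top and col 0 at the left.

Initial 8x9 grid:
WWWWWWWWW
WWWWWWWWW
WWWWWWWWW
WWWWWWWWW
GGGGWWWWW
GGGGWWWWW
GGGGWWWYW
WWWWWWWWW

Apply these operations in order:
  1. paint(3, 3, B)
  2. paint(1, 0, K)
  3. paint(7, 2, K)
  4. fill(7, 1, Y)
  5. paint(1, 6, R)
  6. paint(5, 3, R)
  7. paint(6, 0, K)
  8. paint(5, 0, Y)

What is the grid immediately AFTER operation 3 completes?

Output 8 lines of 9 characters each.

After op 1 paint(3,3,B):
WWWWWWWWW
WWWWWWWWW
WWWWWWWWW
WWWBWWWWW
GGGGWWWWW
GGGGWWWWW
GGGGWWWYW
WWWWWWWWW
After op 2 paint(1,0,K):
WWWWWWWWW
KWWWWWWWW
WWWWWWWWW
WWWBWWWWW
GGGGWWWWW
GGGGWWWWW
GGGGWWWYW
WWWWWWWWW
After op 3 paint(7,2,K):
WWWWWWWWW
KWWWWWWWW
WWWWWWWWW
WWWBWWWWW
GGGGWWWWW
GGGGWWWWW
GGGGWWWYW
WWKWWWWWW

Answer: WWWWWWWWW
KWWWWWWWW
WWWWWWWWW
WWWBWWWWW
GGGGWWWWW
GGGGWWWWW
GGGGWWWYW
WWKWWWWWW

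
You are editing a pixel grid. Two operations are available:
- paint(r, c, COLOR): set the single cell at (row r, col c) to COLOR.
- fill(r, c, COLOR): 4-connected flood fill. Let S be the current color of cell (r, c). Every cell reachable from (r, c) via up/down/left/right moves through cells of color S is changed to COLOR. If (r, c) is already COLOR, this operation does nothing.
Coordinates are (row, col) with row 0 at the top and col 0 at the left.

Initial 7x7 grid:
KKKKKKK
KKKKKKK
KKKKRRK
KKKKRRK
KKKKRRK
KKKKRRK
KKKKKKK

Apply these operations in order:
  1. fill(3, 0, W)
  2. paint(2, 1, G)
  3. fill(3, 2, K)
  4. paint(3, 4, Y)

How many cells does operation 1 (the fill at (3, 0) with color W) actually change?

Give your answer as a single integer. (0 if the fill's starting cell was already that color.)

Answer: 41

Derivation:
After op 1 fill(3,0,W) [41 cells changed]:
WWWWWWW
WWWWWWW
WWWWRRW
WWWWRRW
WWWWRRW
WWWWRRW
WWWWWWW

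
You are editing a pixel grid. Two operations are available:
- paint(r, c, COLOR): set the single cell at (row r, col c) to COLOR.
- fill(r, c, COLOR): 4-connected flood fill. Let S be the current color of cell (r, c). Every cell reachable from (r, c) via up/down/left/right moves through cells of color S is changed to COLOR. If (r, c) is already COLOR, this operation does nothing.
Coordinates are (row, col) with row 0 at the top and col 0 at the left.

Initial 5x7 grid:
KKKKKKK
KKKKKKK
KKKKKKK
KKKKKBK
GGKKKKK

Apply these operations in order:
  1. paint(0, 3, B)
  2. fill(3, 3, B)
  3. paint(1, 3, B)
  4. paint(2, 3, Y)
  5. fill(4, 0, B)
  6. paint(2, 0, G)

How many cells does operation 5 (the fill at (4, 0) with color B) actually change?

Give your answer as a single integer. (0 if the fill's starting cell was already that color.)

Answer: 2

Derivation:
After op 1 paint(0,3,B):
KKKBKKK
KKKKKKK
KKKKKKK
KKKKKBK
GGKKKKK
After op 2 fill(3,3,B) [31 cells changed]:
BBBBBBB
BBBBBBB
BBBBBBB
BBBBBBB
GGBBBBB
After op 3 paint(1,3,B):
BBBBBBB
BBBBBBB
BBBBBBB
BBBBBBB
GGBBBBB
After op 4 paint(2,3,Y):
BBBBBBB
BBBBBBB
BBBYBBB
BBBBBBB
GGBBBBB
After op 5 fill(4,0,B) [2 cells changed]:
BBBBBBB
BBBBBBB
BBBYBBB
BBBBBBB
BBBBBBB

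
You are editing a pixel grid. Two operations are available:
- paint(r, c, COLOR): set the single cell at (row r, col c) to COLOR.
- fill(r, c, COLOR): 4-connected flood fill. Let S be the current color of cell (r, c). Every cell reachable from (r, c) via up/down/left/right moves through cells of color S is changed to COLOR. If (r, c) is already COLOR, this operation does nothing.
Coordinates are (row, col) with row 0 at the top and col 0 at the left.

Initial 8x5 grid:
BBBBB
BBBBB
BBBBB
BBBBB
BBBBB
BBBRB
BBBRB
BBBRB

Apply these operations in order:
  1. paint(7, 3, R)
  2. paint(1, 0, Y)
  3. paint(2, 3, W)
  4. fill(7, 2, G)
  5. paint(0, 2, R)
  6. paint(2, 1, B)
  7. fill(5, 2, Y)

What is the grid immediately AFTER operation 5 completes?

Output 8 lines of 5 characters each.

After op 1 paint(7,3,R):
BBBBB
BBBBB
BBBBB
BBBBB
BBBBB
BBBRB
BBBRB
BBBRB
After op 2 paint(1,0,Y):
BBBBB
YBBBB
BBBBB
BBBBB
BBBBB
BBBRB
BBBRB
BBBRB
After op 3 paint(2,3,W):
BBBBB
YBBBB
BBBWB
BBBBB
BBBBB
BBBRB
BBBRB
BBBRB
After op 4 fill(7,2,G) [35 cells changed]:
GGGGG
YGGGG
GGGWG
GGGGG
GGGGG
GGGRG
GGGRG
GGGRG
After op 5 paint(0,2,R):
GGRGG
YGGGG
GGGWG
GGGGG
GGGGG
GGGRG
GGGRG
GGGRG

Answer: GGRGG
YGGGG
GGGWG
GGGGG
GGGGG
GGGRG
GGGRG
GGGRG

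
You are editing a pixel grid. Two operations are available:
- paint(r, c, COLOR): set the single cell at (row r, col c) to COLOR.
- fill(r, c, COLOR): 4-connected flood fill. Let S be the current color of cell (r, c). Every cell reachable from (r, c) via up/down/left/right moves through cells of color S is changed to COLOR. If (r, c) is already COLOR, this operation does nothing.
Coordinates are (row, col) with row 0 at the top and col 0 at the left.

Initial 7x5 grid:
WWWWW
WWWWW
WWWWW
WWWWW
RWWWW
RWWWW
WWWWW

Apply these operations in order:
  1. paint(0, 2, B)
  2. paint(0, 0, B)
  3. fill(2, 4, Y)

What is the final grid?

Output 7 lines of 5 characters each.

Answer: BYBYY
YYYYY
YYYYY
YYYYY
RYYYY
RYYYY
YYYYY

Derivation:
After op 1 paint(0,2,B):
WWBWW
WWWWW
WWWWW
WWWWW
RWWWW
RWWWW
WWWWW
After op 2 paint(0,0,B):
BWBWW
WWWWW
WWWWW
WWWWW
RWWWW
RWWWW
WWWWW
After op 3 fill(2,4,Y) [31 cells changed]:
BYBYY
YYYYY
YYYYY
YYYYY
RYYYY
RYYYY
YYYYY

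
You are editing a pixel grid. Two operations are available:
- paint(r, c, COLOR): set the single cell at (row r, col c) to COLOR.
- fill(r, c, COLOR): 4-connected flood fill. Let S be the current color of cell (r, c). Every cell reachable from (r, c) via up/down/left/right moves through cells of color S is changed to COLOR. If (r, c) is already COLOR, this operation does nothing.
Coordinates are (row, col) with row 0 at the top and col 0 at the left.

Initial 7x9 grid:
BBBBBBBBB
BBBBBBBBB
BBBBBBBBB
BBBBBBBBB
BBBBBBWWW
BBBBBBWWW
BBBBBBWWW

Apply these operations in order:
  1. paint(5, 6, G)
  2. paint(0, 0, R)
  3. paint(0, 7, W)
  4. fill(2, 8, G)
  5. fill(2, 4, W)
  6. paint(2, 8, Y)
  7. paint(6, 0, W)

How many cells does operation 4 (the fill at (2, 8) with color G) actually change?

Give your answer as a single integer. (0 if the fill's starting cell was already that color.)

After op 1 paint(5,6,G):
BBBBBBBBB
BBBBBBBBB
BBBBBBBBB
BBBBBBBBB
BBBBBBWWW
BBBBBBGWW
BBBBBBWWW
After op 2 paint(0,0,R):
RBBBBBBBB
BBBBBBBBB
BBBBBBBBB
BBBBBBBBB
BBBBBBWWW
BBBBBBGWW
BBBBBBWWW
After op 3 paint(0,7,W):
RBBBBBBWB
BBBBBBBBB
BBBBBBBBB
BBBBBBBBB
BBBBBBWWW
BBBBBBGWW
BBBBBBWWW
After op 4 fill(2,8,G) [52 cells changed]:
RGGGGGGWG
GGGGGGGGG
GGGGGGGGG
GGGGGGGGG
GGGGGGWWW
GGGGGGGWW
GGGGGGWWW

Answer: 52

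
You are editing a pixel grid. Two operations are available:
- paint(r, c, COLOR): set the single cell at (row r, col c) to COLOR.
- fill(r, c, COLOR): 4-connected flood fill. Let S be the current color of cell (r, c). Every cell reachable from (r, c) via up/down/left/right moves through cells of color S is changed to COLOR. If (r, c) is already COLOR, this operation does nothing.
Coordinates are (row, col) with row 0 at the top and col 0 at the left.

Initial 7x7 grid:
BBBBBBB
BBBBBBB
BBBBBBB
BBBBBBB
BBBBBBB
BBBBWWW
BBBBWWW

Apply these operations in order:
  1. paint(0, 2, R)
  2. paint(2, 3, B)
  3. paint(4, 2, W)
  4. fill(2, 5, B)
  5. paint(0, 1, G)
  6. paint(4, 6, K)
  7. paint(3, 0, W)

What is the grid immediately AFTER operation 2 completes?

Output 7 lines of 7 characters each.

After op 1 paint(0,2,R):
BBRBBBB
BBBBBBB
BBBBBBB
BBBBBBB
BBBBBBB
BBBBWWW
BBBBWWW
After op 2 paint(2,3,B):
BBRBBBB
BBBBBBB
BBBBBBB
BBBBBBB
BBBBBBB
BBBBWWW
BBBBWWW

Answer: BBRBBBB
BBBBBBB
BBBBBBB
BBBBBBB
BBBBBBB
BBBBWWW
BBBBWWW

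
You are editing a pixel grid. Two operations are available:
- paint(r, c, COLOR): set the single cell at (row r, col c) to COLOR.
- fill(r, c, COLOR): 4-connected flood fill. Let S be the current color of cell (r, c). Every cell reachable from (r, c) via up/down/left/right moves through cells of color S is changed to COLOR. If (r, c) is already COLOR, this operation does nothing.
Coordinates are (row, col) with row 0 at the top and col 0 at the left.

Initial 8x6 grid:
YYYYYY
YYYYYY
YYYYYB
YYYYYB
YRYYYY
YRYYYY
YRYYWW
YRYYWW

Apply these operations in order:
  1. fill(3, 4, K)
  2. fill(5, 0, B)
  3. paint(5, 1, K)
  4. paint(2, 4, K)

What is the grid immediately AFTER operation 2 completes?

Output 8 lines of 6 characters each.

After op 1 fill(3,4,K) [38 cells changed]:
KKKKKK
KKKKKK
KKKKKB
KKKKKB
KRKKKK
KRKKKK
KRKKWW
KRKKWW
After op 2 fill(5,0,B) [38 cells changed]:
BBBBBB
BBBBBB
BBBBBB
BBBBBB
BRBBBB
BRBBBB
BRBBWW
BRBBWW

Answer: BBBBBB
BBBBBB
BBBBBB
BBBBBB
BRBBBB
BRBBBB
BRBBWW
BRBBWW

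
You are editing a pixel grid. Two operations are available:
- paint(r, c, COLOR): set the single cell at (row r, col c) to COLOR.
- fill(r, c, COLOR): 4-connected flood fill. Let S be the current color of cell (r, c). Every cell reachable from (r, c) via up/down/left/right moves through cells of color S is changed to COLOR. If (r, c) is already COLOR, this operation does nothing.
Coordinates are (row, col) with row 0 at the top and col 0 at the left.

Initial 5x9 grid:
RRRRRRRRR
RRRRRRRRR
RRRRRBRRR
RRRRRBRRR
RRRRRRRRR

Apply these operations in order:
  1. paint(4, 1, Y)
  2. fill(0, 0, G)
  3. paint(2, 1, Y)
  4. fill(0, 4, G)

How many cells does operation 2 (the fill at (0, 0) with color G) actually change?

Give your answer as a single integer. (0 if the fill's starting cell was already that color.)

Answer: 42

Derivation:
After op 1 paint(4,1,Y):
RRRRRRRRR
RRRRRRRRR
RRRRRBRRR
RRRRRBRRR
RYRRRRRRR
After op 2 fill(0,0,G) [42 cells changed]:
GGGGGGGGG
GGGGGGGGG
GGGGGBGGG
GGGGGBGGG
GYGGGGGGG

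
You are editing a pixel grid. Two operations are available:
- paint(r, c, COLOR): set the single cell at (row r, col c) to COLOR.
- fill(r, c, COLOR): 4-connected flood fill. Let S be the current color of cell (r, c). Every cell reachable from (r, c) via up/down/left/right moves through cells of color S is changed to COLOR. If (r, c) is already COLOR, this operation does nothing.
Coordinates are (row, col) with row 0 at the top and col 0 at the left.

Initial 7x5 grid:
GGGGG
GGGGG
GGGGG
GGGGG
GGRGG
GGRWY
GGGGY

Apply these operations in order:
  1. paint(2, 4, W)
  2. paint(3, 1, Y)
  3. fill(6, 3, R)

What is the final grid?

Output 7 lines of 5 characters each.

After op 1 paint(2,4,W):
GGGGG
GGGGG
GGGGW
GGGGG
GGRGG
GGRWY
GGGGY
After op 2 paint(3,1,Y):
GGGGG
GGGGG
GGGGW
GYGGG
GGRGG
GGRWY
GGGGY
After op 3 fill(6,3,R) [28 cells changed]:
RRRRR
RRRRR
RRRRW
RYRRR
RRRRR
RRRWY
RRRRY

Answer: RRRRR
RRRRR
RRRRW
RYRRR
RRRRR
RRRWY
RRRRY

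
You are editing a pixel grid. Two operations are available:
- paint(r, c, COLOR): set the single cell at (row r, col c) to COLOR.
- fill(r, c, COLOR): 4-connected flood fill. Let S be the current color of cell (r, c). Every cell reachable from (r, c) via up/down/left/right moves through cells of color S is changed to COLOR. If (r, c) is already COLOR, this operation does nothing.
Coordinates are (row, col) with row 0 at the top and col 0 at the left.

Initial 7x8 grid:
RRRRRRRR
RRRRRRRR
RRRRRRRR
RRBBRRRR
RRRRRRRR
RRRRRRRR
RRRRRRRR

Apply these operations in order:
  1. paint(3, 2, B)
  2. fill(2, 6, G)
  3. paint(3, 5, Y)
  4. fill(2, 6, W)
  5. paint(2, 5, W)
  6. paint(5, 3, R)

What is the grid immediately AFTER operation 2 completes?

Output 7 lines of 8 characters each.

Answer: GGGGGGGG
GGGGGGGG
GGGGGGGG
GGBBGGGG
GGGGGGGG
GGGGGGGG
GGGGGGGG

Derivation:
After op 1 paint(3,2,B):
RRRRRRRR
RRRRRRRR
RRRRRRRR
RRBBRRRR
RRRRRRRR
RRRRRRRR
RRRRRRRR
After op 2 fill(2,6,G) [54 cells changed]:
GGGGGGGG
GGGGGGGG
GGGGGGGG
GGBBGGGG
GGGGGGGG
GGGGGGGG
GGGGGGGG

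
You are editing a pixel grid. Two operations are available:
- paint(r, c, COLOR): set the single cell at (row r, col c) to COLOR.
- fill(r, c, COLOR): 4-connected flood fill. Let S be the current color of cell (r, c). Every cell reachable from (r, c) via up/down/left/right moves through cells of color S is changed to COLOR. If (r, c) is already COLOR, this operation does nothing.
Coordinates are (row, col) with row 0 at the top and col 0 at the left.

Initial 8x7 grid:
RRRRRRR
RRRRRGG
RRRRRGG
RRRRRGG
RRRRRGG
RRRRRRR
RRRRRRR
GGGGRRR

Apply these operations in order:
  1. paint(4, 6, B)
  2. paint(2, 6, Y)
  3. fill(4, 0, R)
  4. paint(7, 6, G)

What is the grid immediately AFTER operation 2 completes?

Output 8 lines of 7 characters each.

Answer: RRRRRRR
RRRRRGG
RRRRRGY
RRRRRGG
RRRRRGB
RRRRRRR
RRRRRRR
GGGGRRR

Derivation:
After op 1 paint(4,6,B):
RRRRRRR
RRRRRGG
RRRRRGG
RRRRRGG
RRRRRGB
RRRRRRR
RRRRRRR
GGGGRRR
After op 2 paint(2,6,Y):
RRRRRRR
RRRRRGG
RRRRRGY
RRRRRGG
RRRRRGB
RRRRRRR
RRRRRRR
GGGGRRR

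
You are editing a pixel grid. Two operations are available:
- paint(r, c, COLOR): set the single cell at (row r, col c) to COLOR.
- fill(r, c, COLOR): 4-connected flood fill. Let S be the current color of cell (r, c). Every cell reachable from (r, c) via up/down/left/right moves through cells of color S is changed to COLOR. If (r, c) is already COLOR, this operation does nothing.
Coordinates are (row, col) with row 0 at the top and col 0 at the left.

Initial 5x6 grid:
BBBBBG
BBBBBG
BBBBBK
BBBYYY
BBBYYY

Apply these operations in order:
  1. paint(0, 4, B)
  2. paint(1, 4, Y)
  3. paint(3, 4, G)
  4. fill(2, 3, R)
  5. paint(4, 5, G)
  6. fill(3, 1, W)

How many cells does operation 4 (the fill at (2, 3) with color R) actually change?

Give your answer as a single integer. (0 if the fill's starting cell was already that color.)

After op 1 paint(0,4,B):
BBBBBG
BBBBBG
BBBBBK
BBBYYY
BBBYYY
After op 2 paint(1,4,Y):
BBBBBG
BBBBYG
BBBBBK
BBBYYY
BBBYYY
After op 3 paint(3,4,G):
BBBBBG
BBBBYG
BBBBBK
BBBYGY
BBBYYY
After op 4 fill(2,3,R) [20 cells changed]:
RRRRRG
RRRRYG
RRRRRK
RRRYGY
RRRYYY

Answer: 20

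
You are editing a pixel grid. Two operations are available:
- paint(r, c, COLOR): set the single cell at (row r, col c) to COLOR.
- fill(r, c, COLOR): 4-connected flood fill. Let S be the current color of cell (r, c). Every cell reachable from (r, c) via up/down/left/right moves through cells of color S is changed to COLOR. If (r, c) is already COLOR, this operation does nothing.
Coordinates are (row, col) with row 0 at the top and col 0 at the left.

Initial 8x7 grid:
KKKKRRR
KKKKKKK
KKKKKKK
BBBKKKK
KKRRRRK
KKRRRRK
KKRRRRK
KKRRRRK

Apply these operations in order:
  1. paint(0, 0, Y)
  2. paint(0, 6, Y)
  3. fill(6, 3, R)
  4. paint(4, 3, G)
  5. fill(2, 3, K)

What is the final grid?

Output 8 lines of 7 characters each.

After op 1 paint(0,0,Y):
YKKKRRR
KKKKKKK
KKKKKKK
BBBKKKK
KKRRRRK
KKRRRRK
KKRRRRK
KKRRRRK
After op 2 paint(0,6,Y):
YKKKRRY
KKKKKKK
KKKKKKK
BBBKKKK
KKRRRRK
KKRRRRK
KKRRRRK
KKRRRRK
After op 3 fill(6,3,R) [0 cells changed]:
YKKKRRY
KKKKKKK
KKKKKKK
BBBKKKK
KKRRRRK
KKRRRRK
KKRRRRK
KKRRRRK
After op 4 paint(4,3,G):
YKKKRRY
KKKKKKK
KKKKKKK
BBBKKKK
KKRGRRK
KKRRRRK
KKRRRRK
KKRRRRK
After op 5 fill(2,3,K) [0 cells changed]:
YKKKRRY
KKKKKKK
KKKKKKK
BBBKKKK
KKRGRRK
KKRRRRK
KKRRRRK
KKRRRRK

Answer: YKKKRRY
KKKKKKK
KKKKKKK
BBBKKKK
KKRGRRK
KKRRRRK
KKRRRRK
KKRRRRK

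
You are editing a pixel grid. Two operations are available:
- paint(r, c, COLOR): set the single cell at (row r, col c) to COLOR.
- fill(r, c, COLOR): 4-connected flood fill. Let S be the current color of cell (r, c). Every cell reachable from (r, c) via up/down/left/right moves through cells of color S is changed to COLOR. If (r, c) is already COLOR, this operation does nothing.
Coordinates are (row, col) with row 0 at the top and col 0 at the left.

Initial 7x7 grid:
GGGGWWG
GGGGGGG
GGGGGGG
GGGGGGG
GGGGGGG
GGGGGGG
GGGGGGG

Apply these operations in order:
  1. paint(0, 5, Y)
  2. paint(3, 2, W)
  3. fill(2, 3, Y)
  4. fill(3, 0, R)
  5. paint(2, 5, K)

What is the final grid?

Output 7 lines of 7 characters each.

After op 1 paint(0,5,Y):
GGGGWYG
GGGGGGG
GGGGGGG
GGGGGGG
GGGGGGG
GGGGGGG
GGGGGGG
After op 2 paint(3,2,W):
GGGGWYG
GGGGGGG
GGGGGGG
GGWGGGG
GGGGGGG
GGGGGGG
GGGGGGG
After op 3 fill(2,3,Y) [46 cells changed]:
YYYYWYY
YYYYYYY
YYYYYYY
YYWYYYY
YYYYYYY
YYYYYYY
YYYYYYY
After op 4 fill(3,0,R) [47 cells changed]:
RRRRWRR
RRRRRRR
RRRRRRR
RRWRRRR
RRRRRRR
RRRRRRR
RRRRRRR
After op 5 paint(2,5,K):
RRRRWRR
RRRRRRR
RRRRRKR
RRWRRRR
RRRRRRR
RRRRRRR
RRRRRRR

Answer: RRRRWRR
RRRRRRR
RRRRRKR
RRWRRRR
RRRRRRR
RRRRRRR
RRRRRRR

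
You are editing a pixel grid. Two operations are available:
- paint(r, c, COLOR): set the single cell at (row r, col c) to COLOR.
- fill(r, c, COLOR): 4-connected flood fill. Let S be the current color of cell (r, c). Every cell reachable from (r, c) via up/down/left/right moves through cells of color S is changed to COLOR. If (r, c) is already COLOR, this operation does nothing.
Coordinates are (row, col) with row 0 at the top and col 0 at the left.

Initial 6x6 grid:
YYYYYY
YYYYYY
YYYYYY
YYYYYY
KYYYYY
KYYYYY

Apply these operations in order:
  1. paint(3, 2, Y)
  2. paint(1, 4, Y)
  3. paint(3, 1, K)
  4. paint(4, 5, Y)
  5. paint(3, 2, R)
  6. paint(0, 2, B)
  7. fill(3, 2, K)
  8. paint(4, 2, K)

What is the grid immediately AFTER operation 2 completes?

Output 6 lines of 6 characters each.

After op 1 paint(3,2,Y):
YYYYYY
YYYYYY
YYYYYY
YYYYYY
KYYYYY
KYYYYY
After op 2 paint(1,4,Y):
YYYYYY
YYYYYY
YYYYYY
YYYYYY
KYYYYY
KYYYYY

Answer: YYYYYY
YYYYYY
YYYYYY
YYYYYY
KYYYYY
KYYYYY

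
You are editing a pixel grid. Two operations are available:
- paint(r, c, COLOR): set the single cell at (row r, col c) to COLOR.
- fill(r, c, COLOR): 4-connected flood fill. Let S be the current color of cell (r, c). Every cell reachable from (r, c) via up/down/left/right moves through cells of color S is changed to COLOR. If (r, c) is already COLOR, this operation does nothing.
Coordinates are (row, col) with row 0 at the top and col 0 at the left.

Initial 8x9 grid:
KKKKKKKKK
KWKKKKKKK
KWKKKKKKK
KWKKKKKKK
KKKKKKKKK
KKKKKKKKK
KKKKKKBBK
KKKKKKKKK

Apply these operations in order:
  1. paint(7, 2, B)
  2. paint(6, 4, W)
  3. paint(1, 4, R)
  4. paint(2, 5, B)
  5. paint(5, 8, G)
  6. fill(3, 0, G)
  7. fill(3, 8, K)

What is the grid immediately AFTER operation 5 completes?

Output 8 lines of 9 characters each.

After op 1 paint(7,2,B):
KKKKKKKKK
KWKKKKKKK
KWKKKKKKK
KWKKKKKKK
KKKKKKKKK
KKKKKKKKK
KKKKKKBBK
KKBKKKKKK
After op 2 paint(6,4,W):
KKKKKKKKK
KWKKKKKKK
KWKKKKKKK
KWKKKKKKK
KKKKKKKKK
KKKKKKKKK
KKKKWKBBK
KKBKKKKKK
After op 3 paint(1,4,R):
KKKKKKKKK
KWKKRKKKK
KWKKKKKKK
KWKKKKKKK
KKKKKKKKK
KKKKKKKKK
KKKKWKBBK
KKBKKKKKK
After op 4 paint(2,5,B):
KKKKKKKKK
KWKKRKKKK
KWKKKBKKK
KWKKKKKKK
KKKKKKKKK
KKKKKKKKK
KKKKWKBBK
KKBKKKKKK
After op 5 paint(5,8,G):
KKKKKKKKK
KWKKRKKKK
KWKKKBKKK
KWKKKKKKK
KKKKKKKKK
KKKKKKKKG
KKKKWKBBK
KKBKKKKKK

Answer: KKKKKKKKK
KWKKRKKKK
KWKKKBKKK
KWKKKKKKK
KKKKKKKKK
KKKKKKKKG
KKKKWKBBK
KKBKKKKKK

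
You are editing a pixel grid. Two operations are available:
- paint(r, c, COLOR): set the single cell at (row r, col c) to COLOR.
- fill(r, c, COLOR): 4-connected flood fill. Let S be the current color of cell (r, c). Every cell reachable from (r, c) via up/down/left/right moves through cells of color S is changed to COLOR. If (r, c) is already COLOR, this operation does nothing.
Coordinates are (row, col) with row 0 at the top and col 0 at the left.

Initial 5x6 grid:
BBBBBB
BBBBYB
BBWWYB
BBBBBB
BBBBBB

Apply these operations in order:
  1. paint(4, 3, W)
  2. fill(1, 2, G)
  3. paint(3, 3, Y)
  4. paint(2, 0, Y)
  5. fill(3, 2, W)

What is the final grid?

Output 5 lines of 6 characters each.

After op 1 paint(4,3,W):
BBBBBB
BBBBYB
BBWWYB
BBBBBB
BBBWBB
After op 2 fill(1,2,G) [25 cells changed]:
GGGGGG
GGGGYG
GGWWYG
GGGGGG
GGGWGG
After op 3 paint(3,3,Y):
GGGGGG
GGGGYG
GGWWYG
GGGYGG
GGGWGG
After op 4 paint(2,0,Y):
GGGGGG
GGGGYG
YGWWYG
GGGYGG
GGGWGG
After op 5 fill(3,2,W) [23 cells changed]:
WWWWWW
WWWWYW
YWWWYW
WWWYWW
WWWWWW

Answer: WWWWWW
WWWWYW
YWWWYW
WWWYWW
WWWWWW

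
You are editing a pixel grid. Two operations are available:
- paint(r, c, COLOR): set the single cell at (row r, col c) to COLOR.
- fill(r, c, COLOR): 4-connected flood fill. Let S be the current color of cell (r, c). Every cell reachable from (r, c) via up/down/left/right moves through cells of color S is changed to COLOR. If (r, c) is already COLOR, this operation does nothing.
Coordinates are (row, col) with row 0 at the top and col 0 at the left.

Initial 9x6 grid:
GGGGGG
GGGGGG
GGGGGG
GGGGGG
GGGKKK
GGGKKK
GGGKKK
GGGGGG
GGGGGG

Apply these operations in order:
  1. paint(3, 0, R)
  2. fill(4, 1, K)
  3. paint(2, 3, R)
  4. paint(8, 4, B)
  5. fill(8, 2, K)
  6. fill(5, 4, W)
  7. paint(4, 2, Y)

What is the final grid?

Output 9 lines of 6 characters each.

After op 1 paint(3,0,R):
GGGGGG
GGGGGG
GGGGGG
RGGGGG
GGGKKK
GGGKKK
GGGKKK
GGGGGG
GGGGGG
After op 2 fill(4,1,K) [44 cells changed]:
KKKKKK
KKKKKK
KKKKKK
RKKKKK
KKKKKK
KKKKKK
KKKKKK
KKKKKK
KKKKKK
After op 3 paint(2,3,R):
KKKKKK
KKKKKK
KKKRKK
RKKKKK
KKKKKK
KKKKKK
KKKKKK
KKKKKK
KKKKKK
After op 4 paint(8,4,B):
KKKKKK
KKKKKK
KKKRKK
RKKKKK
KKKKKK
KKKKKK
KKKKKK
KKKKKK
KKKKBK
After op 5 fill(8,2,K) [0 cells changed]:
KKKKKK
KKKKKK
KKKRKK
RKKKKK
KKKKKK
KKKKKK
KKKKKK
KKKKKK
KKKKBK
After op 6 fill(5,4,W) [51 cells changed]:
WWWWWW
WWWWWW
WWWRWW
RWWWWW
WWWWWW
WWWWWW
WWWWWW
WWWWWW
WWWWBW
After op 7 paint(4,2,Y):
WWWWWW
WWWWWW
WWWRWW
RWWWWW
WWYWWW
WWWWWW
WWWWWW
WWWWWW
WWWWBW

Answer: WWWWWW
WWWWWW
WWWRWW
RWWWWW
WWYWWW
WWWWWW
WWWWWW
WWWWWW
WWWWBW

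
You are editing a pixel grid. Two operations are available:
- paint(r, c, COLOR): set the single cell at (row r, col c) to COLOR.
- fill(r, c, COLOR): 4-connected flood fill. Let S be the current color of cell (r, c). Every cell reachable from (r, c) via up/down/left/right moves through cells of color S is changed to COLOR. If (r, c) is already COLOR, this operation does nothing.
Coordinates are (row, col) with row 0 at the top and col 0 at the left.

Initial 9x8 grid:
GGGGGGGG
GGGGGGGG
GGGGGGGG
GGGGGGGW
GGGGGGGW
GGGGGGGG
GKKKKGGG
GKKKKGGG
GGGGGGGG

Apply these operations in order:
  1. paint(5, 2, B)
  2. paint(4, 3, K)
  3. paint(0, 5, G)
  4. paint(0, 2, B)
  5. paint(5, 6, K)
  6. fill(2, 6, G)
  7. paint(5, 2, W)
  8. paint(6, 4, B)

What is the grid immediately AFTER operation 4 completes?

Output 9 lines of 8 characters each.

Answer: GGBGGGGG
GGGGGGGG
GGGGGGGG
GGGGGGGW
GGGKGGGW
GGBGGGGG
GKKKKGGG
GKKKKGGG
GGGGGGGG

Derivation:
After op 1 paint(5,2,B):
GGGGGGGG
GGGGGGGG
GGGGGGGG
GGGGGGGW
GGGGGGGW
GGBGGGGG
GKKKKGGG
GKKKKGGG
GGGGGGGG
After op 2 paint(4,3,K):
GGGGGGGG
GGGGGGGG
GGGGGGGG
GGGGGGGW
GGGKGGGW
GGBGGGGG
GKKKKGGG
GKKKKGGG
GGGGGGGG
After op 3 paint(0,5,G):
GGGGGGGG
GGGGGGGG
GGGGGGGG
GGGGGGGW
GGGKGGGW
GGBGGGGG
GKKKKGGG
GKKKKGGG
GGGGGGGG
After op 4 paint(0,2,B):
GGBGGGGG
GGGGGGGG
GGGGGGGG
GGGGGGGW
GGGKGGGW
GGBGGGGG
GKKKKGGG
GKKKKGGG
GGGGGGGG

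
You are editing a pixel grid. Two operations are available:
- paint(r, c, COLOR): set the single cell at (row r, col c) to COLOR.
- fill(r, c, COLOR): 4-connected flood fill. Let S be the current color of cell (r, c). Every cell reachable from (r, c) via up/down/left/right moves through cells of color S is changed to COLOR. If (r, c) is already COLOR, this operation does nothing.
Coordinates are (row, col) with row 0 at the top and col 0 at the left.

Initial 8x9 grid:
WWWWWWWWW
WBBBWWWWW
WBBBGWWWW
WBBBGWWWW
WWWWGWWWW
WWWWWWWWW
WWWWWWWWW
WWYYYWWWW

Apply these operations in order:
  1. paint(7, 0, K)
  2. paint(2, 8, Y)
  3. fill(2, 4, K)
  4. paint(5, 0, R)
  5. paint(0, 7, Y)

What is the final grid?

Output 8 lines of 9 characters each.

Answer: WWWWWWWYW
WBBBWWWWW
WBBBKWWWY
WBBBKWWWW
WWWWKWWWW
RWWWWWWWW
WWWWWWWWW
KWYYYWWWW

Derivation:
After op 1 paint(7,0,K):
WWWWWWWWW
WBBBWWWWW
WBBBGWWWW
WBBBGWWWW
WWWWGWWWW
WWWWWWWWW
WWWWWWWWW
KWYYYWWWW
After op 2 paint(2,8,Y):
WWWWWWWWW
WBBBWWWWW
WBBBGWWWY
WBBBGWWWW
WWWWGWWWW
WWWWWWWWW
WWWWWWWWW
KWYYYWWWW
After op 3 fill(2,4,K) [3 cells changed]:
WWWWWWWWW
WBBBWWWWW
WBBBKWWWY
WBBBKWWWW
WWWWKWWWW
WWWWWWWWW
WWWWWWWWW
KWYYYWWWW
After op 4 paint(5,0,R):
WWWWWWWWW
WBBBWWWWW
WBBBKWWWY
WBBBKWWWW
WWWWKWWWW
RWWWWWWWW
WWWWWWWWW
KWYYYWWWW
After op 5 paint(0,7,Y):
WWWWWWWYW
WBBBWWWWW
WBBBKWWWY
WBBBKWWWW
WWWWKWWWW
RWWWWWWWW
WWWWWWWWW
KWYYYWWWW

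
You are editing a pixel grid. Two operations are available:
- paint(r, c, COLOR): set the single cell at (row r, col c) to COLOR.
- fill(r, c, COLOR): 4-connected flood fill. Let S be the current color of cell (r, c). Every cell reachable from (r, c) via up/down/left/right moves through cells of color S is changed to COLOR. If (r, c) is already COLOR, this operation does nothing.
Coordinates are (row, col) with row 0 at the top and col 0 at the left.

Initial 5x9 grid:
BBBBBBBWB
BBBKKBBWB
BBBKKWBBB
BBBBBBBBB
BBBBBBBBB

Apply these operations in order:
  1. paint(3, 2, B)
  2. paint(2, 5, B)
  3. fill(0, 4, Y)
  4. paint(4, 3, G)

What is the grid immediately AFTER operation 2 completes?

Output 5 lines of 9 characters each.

Answer: BBBBBBBWB
BBBKKBBWB
BBBKKBBBB
BBBBBBBBB
BBBBBBBBB

Derivation:
After op 1 paint(3,2,B):
BBBBBBBWB
BBBKKBBWB
BBBKKWBBB
BBBBBBBBB
BBBBBBBBB
After op 2 paint(2,5,B):
BBBBBBBWB
BBBKKBBWB
BBBKKBBBB
BBBBBBBBB
BBBBBBBBB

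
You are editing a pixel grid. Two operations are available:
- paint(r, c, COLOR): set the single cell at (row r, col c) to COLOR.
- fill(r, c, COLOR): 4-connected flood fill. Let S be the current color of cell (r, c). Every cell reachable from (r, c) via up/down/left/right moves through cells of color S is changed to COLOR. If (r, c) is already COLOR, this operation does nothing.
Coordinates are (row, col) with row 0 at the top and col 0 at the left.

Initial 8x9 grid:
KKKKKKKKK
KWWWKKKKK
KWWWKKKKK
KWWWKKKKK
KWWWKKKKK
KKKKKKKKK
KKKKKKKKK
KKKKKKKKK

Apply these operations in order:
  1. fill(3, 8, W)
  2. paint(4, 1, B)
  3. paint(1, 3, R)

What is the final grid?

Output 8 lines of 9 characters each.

After op 1 fill(3,8,W) [60 cells changed]:
WWWWWWWWW
WWWWWWWWW
WWWWWWWWW
WWWWWWWWW
WWWWWWWWW
WWWWWWWWW
WWWWWWWWW
WWWWWWWWW
After op 2 paint(4,1,B):
WWWWWWWWW
WWWWWWWWW
WWWWWWWWW
WWWWWWWWW
WBWWWWWWW
WWWWWWWWW
WWWWWWWWW
WWWWWWWWW
After op 3 paint(1,3,R):
WWWWWWWWW
WWWRWWWWW
WWWWWWWWW
WWWWWWWWW
WBWWWWWWW
WWWWWWWWW
WWWWWWWWW
WWWWWWWWW

Answer: WWWWWWWWW
WWWRWWWWW
WWWWWWWWW
WWWWWWWWW
WBWWWWWWW
WWWWWWWWW
WWWWWWWWW
WWWWWWWWW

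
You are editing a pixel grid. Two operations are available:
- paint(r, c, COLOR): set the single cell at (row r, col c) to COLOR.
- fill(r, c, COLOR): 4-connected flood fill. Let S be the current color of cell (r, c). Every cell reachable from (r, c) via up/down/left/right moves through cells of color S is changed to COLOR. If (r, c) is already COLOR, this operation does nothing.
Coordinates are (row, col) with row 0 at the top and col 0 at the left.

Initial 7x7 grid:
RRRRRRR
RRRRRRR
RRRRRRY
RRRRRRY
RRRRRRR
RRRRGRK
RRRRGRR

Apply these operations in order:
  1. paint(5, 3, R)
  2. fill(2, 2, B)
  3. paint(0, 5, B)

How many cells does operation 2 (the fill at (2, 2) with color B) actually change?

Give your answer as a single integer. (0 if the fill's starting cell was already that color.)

Answer: 44

Derivation:
After op 1 paint(5,3,R):
RRRRRRR
RRRRRRR
RRRRRRY
RRRRRRY
RRRRRRR
RRRRGRK
RRRRGRR
After op 2 fill(2,2,B) [44 cells changed]:
BBBBBBB
BBBBBBB
BBBBBBY
BBBBBBY
BBBBBBB
BBBBGBK
BBBBGBB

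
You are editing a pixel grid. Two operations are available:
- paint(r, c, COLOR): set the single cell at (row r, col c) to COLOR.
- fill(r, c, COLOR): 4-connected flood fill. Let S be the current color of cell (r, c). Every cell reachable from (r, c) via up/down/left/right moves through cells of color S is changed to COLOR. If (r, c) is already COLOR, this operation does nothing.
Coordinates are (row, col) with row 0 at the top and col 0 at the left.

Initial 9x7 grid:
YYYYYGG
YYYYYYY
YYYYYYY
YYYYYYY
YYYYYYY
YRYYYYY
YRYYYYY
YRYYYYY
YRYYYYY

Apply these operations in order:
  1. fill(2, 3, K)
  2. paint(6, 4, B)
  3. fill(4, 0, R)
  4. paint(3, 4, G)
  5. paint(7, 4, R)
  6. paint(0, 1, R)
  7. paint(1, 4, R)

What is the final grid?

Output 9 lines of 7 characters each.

Answer: RRRRRGG
RRRRRRR
RRRRRRR
RRRRGRR
RRRRRRR
RRRRRRR
RRRRBRR
RRRRRRR
RRRRRRR

Derivation:
After op 1 fill(2,3,K) [57 cells changed]:
KKKKKGG
KKKKKKK
KKKKKKK
KKKKKKK
KKKKKKK
KRKKKKK
KRKKKKK
KRKKKKK
KRKKKKK
After op 2 paint(6,4,B):
KKKKKGG
KKKKKKK
KKKKKKK
KKKKKKK
KKKKKKK
KRKKKKK
KRKKBKK
KRKKKKK
KRKKKKK
After op 3 fill(4,0,R) [56 cells changed]:
RRRRRGG
RRRRRRR
RRRRRRR
RRRRRRR
RRRRRRR
RRRRRRR
RRRRBRR
RRRRRRR
RRRRRRR
After op 4 paint(3,4,G):
RRRRRGG
RRRRRRR
RRRRRRR
RRRRGRR
RRRRRRR
RRRRRRR
RRRRBRR
RRRRRRR
RRRRRRR
After op 5 paint(7,4,R):
RRRRRGG
RRRRRRR
RRRRRRR
RRRRGRR
RRRRRRR
RRRRRRR
RRRRBRR
RRRRRRR
RRRRRRR
After op 6 paint(0,1,R):
RRRRRGG
RRRRRRR
RRRRRRR
RRRRGRR
RRRRRRR
RRRRRRR
RRRRBRR
RRRRRRR
RRRRRRR
After op 7 paint(1,4,R):
RRRRRGG
RRRRRRR
RRRRRRR
RRRRGRR
RRRRRRR
RRRRRRR
RRRRBRR
RRRRRRR
RRRRRRR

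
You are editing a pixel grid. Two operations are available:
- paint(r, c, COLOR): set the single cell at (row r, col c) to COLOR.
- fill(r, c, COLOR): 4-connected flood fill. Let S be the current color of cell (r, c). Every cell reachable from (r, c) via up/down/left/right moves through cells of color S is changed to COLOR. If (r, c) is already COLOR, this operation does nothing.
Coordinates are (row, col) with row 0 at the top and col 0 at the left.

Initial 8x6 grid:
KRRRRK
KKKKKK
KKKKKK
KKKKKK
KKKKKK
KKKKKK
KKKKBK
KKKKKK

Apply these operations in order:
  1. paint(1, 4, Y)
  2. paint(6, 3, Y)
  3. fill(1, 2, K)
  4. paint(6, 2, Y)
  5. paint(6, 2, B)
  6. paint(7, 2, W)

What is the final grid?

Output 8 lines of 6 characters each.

After op 1 paint(1,4,Y):
KRRRRK
KKKKYK
KKKKKK
KKKKKK
KKKKKK
KKKKKK
KKKKBK
KKKKKK
After op 2 paint(6,3,Y):
KRRRRK
KKKKYK
KKKKKK
KKKKKK
KKKKKK
KKKKKK
KKKYBK
KKKKKK
After op 3 fill(1,2,K) [0 cells changed]:
KRRRRK
KKKKYK
KKKKKK
KKKKKK
KKKKKK
KKKKKK
KKKYBK
KKKKKK
After op 4 paint(6,2,Y):
KRRRRK
KKKKYK
KKKKKK
KKKKKK
KKKKKK
KKKKKK
KKYYBK
KKKKKK
After op 5 paint(6,2,B):
KRRRRK
KKKKYK
KKKKKK
KKKKKK
KKKKKK
KKKKKK
KKBYBK
KKKKKK
After op 6 paint(7,2,W):
KRRRRK
KKKKYK
KKKKKK
KKKKKK
KKKKKK
KKKKKK
KKBYBK
KKWKKK

Answer: KRRRRK
KKKKYK
KKKKKK
KKKKKK
KKKKKK
KKKKKK
KKBYBK
KKWKKK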